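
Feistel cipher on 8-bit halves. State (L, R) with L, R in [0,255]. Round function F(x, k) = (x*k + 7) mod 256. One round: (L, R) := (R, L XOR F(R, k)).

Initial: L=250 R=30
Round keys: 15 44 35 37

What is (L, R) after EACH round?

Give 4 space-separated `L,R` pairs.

Round 1 (k=15): L=30 R=51
Round 2 (k=44): L=51 R=213
Round 3 (k=35): L=213 R=21
Round 4 (k=37): L=21 R=197

Answer: 30,51 51,213 213,21 21,197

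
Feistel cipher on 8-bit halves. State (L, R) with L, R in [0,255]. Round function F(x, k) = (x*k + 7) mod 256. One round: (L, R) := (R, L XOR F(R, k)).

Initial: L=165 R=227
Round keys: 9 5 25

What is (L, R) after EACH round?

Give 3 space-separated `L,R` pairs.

Answer: 227,167 167,169 169,47

Derivation:
Round 1 (k=9): L=227 R=167
Round 2 (k=5): L=167 R=169
Round 3 (k=25): L=169 R=47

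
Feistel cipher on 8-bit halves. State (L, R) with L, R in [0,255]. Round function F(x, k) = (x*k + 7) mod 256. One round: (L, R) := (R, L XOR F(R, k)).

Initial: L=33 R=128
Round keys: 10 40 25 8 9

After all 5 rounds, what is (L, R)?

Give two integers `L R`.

Answer: 112 119

Derivation:
Round 1 (k=10): L=128 R=38
Round 2 (k=40): L=38 R=119
Round 3 (k=25): L=119 R=128
Round 4 (k=8): L=128 R=112
Round 5 (k=9): L=112 R=119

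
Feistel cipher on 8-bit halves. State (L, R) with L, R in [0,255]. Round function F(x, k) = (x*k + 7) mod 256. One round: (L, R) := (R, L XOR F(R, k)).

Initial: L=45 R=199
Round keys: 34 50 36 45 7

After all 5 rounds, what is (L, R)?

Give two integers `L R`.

Round 1 (k=34): L=199 R=88
Round 2 (k=50): L=88 R=240
Round 3 (k=36): L=240 R=159
Round 4 (k=45): L=159 R=10
Round 5 (k=7): L=10 R=210

Answer: 10 210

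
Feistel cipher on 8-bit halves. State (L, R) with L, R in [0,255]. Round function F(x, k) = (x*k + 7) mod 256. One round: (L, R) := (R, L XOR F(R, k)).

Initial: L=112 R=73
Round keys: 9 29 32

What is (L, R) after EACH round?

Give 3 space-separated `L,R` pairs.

Answer: 73,232 232,6 6,47

Derivation:
Round 1 (k=9): L=73 R=232
Round 2 (k=29): L=232 R=6
Round 3 (k=32): L=6 R=47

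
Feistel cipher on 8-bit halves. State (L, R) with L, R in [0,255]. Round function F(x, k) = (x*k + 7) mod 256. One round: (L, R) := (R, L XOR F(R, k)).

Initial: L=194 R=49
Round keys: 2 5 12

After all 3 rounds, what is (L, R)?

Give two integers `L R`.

Round 1 (k=2): L=49 R=171
Round 2 (k=5): L=171 R=111
Round 3 (k=12): L=111 R=144

Answer: 111 144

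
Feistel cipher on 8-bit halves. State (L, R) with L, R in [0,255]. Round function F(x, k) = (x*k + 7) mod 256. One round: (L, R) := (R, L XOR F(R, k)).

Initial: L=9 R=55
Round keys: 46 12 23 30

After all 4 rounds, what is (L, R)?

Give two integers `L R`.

Round 1 (k=46): L=55 R=224
Round 2 (k=12): L=224 R=176
Round 3 (k=23): L=176 R=55
Round 4 (k=30): L=55 R=201

Answer: 55 201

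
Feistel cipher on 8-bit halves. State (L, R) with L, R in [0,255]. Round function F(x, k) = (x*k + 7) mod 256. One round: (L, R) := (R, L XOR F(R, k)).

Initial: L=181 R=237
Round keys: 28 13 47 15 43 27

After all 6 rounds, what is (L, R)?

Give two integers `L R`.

Answer: 80 65

Derivation:
Round 1 (k=28): L=237 R=70
Round 2 (k=13): L=70 R=120
Round 3 (k=47): L=120 R=73
Round 4 (k=15): L=73 R=54
Round 5 (k=43): L=54 R=80
Round 6 (k=27): L=80 R=65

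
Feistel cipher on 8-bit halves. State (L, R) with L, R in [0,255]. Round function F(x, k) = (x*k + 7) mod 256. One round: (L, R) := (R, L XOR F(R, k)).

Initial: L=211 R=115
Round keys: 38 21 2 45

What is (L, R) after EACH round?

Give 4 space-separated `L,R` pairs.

Answer: 115,202 202,234 234,17 17,238

Derivation:
Round 1 (k=38): L=115 R=202
Round 2 (k=21): L=202 R=234
Round 3 (k=2): L=234 R=17
Round 4 (k=45): L=17 R=238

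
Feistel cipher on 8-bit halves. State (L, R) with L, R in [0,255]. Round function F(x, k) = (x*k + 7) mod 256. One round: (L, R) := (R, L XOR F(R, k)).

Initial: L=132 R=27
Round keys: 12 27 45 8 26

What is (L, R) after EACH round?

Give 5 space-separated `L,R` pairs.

Round 1 (k=12): L=27 R=207
Round 2 (k=27): L=207 R=199
Round 3 (k=45): L=199 R=205
Round 4 (k=8): L=205 R=168
Round 5 (k=26): L=168 R=218

Answer: 27,207 207,199 199,205 205,168 168,218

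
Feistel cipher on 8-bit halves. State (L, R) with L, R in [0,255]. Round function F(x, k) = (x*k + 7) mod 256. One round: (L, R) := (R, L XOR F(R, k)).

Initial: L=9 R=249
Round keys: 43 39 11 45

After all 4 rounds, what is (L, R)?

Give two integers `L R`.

Answer: 253 85

Derivation:
Round 1 (k=43): L=249 R=211
Round 2 (k=39): L=211 R=213
Round 3 (k=11): L=213 R=253
Round 4 (k=45): L=253 R=85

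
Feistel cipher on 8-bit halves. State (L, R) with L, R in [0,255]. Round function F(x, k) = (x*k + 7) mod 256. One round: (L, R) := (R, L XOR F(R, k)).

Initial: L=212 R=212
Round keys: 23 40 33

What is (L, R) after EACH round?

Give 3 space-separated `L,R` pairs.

Answer: 212,199 199,203 203,245

Derivation:
Round 1 (k=23): L=212 R=199
Round 2 (k=40): L=199 R=203
Round 3 (k=33): L=203 R=245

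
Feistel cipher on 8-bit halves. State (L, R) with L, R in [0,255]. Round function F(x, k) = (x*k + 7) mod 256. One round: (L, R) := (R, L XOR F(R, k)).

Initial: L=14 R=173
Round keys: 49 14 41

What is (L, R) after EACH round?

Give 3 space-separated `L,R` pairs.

Round 1 (k=49): L=173 R=42
Round 2 (k=14): L=42 R=254
Round 3 (k=41): L=254 R=159

Answer: 173,42 42,254 254,159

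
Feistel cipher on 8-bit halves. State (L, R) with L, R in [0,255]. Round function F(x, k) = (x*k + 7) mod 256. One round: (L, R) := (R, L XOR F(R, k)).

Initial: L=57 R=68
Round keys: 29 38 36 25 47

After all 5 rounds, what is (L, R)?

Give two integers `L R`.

Answer: 247 161

Derivation:
Round 1 (k=29): L=68 R=130
Round 2 (k=38): L=130 R=23
Round 3 (k=36): L=23 R=193
Round 4 (k=25): L=193 R=247
Round 5 (k=47): L=247 R=161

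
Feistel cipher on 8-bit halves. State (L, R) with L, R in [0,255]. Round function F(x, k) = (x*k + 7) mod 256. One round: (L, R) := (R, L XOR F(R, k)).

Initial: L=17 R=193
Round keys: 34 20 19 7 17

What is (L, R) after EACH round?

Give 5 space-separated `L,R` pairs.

Answer: 193,184 184,166 166,225 225,136 136,238

Derivation:
Round 1 (k=34): L=193 R=184
Round 2 (k=20): L=184 R=166
Round 3 (k=19): L=166 R=225
Round 4 (k=7): L=225 R=136
Round 5 (k=17): L=136 R=238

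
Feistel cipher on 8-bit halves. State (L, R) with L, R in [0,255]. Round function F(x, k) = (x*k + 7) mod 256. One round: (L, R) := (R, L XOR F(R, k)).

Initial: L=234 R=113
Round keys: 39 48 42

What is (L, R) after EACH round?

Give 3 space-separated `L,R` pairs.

Round 1 (k=39): L=113 R=212
Round 2 (k=48): L=212 R=182
Round 3 (k=42): L=182 R=55

Answer: 113,212 212,182 182,55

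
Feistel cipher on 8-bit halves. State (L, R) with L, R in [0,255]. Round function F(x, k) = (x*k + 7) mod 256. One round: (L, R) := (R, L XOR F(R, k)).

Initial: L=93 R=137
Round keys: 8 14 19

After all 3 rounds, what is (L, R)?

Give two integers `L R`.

Round 1 (k=8): L=137 R=18
Round 2 (k=14): L=18 R=138
Round 3 (k=19): L=138 R=87

Answer: 138 87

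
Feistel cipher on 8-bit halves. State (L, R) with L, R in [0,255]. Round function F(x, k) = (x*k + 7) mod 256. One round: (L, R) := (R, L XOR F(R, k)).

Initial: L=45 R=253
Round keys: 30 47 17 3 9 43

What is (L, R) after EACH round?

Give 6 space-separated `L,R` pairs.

Round 1 (k=30): L=253 R=128
Round 2 (k=47): L=128 R=122
Round 3 (k=17): L=122 R=161
Round 4 (k=3): L=161 R=144
Round 5 (k=9): L=144 R=182
Round 6 (k=43): L=182 R=9

Answer: 253,128 128,122 122,161 161,144 144,182 182,9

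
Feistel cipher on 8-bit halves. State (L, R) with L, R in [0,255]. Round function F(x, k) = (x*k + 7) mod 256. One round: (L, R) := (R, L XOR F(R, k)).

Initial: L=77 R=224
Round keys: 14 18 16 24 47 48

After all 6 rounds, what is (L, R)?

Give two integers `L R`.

Answer: 94 67

Derivation:
Round 1 (k=14): L=224 R=10
Round 2 (k=18): L=10 R=91
Round 3 (k=16): L=91 R=189
Round 4 (k=24): L=189 R=228
Round 5 (k=47): L=228 R=94
Round 6 (k=48): L=94 R=67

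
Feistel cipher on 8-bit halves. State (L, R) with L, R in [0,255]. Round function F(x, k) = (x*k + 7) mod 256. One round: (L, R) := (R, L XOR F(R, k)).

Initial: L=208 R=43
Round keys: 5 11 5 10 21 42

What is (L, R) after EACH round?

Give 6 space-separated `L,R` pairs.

Round 1 (k=5): L=43 R=14
Round 2 (k=11): L=14 R=138
Round 3 (k=5): L=138 R=183
Round 4 (k=10): L=183 R=167
Round 5 (k=21): L=167 R=13
Round 6 (k=42): L=13 R=142

Answer: 43,14 14,138 138,183 183,167 167,13 13,142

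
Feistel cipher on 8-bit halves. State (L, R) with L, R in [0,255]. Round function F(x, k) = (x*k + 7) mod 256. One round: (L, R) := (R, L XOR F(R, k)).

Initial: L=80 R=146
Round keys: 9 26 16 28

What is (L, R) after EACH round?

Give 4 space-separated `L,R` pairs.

Round 1 (k=9): L=146 R=121
Round 2 (k=26): L=121 R=195
Round 3 (k=16): L=195 R=78
Round 4 (k=28): L=78 R=76

Answer: 146,121 121,195 195,78 78,76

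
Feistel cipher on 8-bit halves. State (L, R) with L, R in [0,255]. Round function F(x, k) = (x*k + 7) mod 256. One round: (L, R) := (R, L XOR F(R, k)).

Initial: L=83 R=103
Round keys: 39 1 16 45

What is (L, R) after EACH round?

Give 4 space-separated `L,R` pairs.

Answer: 103,235 235,149 149,188 188,134

Derivation:
Round 1 (k=39): L=103 R=235
Round 2 (k=1): L=235 R=149
Round 3 (k=16): L=149 R=188
Round 4 (k=45): L=188 R=134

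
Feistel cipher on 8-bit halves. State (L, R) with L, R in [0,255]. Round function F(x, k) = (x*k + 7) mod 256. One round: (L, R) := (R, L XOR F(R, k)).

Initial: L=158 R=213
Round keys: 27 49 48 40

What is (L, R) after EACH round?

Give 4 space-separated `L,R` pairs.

Round 1 (k=27): L=213 R=224
Round 2 (k=49): L=224 R=50
Round 3 (k=48): L=50 R=135
Round 4 (k=40): L=135 R=45

Answer: 213,224 224,50 50,135 135,45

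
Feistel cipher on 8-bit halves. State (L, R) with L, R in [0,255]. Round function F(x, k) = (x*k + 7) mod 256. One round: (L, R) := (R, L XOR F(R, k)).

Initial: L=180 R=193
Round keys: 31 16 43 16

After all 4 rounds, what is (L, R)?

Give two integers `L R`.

Answer: 123 81

Derivation:
Round 1 (k=31): L=193 R=210
Round 2 (k=16): L=210 R=230
Round 3 (k=43): L=230 R=123
Round 4 (k=16): L=123 R=81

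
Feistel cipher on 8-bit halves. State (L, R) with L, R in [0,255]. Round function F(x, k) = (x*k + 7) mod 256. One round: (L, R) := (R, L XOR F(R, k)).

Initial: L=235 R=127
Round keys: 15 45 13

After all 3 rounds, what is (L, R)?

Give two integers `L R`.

Round 1 (k=15): L=127 R=147
Round 2 (k=45): L=147 R=161
Round 3 (k=13): L=161 R=167

Answer: 161 167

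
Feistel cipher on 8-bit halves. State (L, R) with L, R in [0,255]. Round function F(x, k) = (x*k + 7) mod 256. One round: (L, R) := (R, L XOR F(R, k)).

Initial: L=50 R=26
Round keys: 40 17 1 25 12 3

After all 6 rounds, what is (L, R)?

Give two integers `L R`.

Round 1 (k=40): L=26 R=37
Round 2 (k=17): L=37 R=102
Round 3 (k=1): L=102 R=72
Round 4 (k=25): L=72 R=105
Round 5 (k=12): L=105 R=187
Round 6 (k=3): L=187 R=81

Answer: 187 81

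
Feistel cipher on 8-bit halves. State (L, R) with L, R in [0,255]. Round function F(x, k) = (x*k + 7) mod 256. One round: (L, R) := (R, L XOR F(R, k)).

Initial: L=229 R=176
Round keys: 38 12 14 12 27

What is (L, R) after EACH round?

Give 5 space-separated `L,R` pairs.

Round 1 (k=38): L=176 R=194
Round 2 (k=12): L=194 R=175
Round 3 (k=14): L=175 R=91
Round 4 (k=12): L=91 R=228
Round 5 (k=27): L=228 R=72

Answer: 176,194 194,175 175,91 91,228 228,72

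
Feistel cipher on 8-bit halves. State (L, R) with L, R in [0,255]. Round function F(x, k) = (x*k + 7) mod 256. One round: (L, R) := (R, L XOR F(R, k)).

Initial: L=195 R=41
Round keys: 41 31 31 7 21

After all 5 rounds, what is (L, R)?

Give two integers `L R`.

Round 1 (k=41): L=41 R=91
Round 2 (k=31): L=91 R=37
Round 3 (k=31): L=37 R=217
Round 4 (k=7): L=217 R=211
Round 5 (k=21): L=211 R=143

Answer: 211 143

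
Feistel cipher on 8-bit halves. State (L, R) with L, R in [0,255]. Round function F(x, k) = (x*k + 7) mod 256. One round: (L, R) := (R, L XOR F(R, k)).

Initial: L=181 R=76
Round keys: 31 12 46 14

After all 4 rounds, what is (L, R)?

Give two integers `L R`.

Round 1 (k=31): L=76 R=142
Round 2 (k=12): L=142 R=227
Round 3 (k=46): L=227 R=95
Round 4 (k=14): L=95 R=218

Answer: 95 218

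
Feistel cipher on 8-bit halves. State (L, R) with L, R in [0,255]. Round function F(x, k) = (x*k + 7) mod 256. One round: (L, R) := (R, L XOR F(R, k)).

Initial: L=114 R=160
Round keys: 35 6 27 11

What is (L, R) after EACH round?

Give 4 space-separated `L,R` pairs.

Answer: 160,149 149,37 37,123 123,117

Derivation:
Round 1 (k=35): L=160 R=149
Round 2 (k=6): L=149 R=37
Round 3 (k=27): L=37 R=123
Round 4 (k=11): L=123 R=117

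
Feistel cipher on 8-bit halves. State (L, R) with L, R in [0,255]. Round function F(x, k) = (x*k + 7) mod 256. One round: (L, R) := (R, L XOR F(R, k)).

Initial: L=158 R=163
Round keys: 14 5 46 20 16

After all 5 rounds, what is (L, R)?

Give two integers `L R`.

Round 1 (k=14): L=163 R=111
Round 2 (k=5): L=111 R=145
Round 3 (k=46): L=145 R=122
Round 4 (k=20): L=122 R=30
Round 5 (k=16): L=30 R=157

Answer: 30 157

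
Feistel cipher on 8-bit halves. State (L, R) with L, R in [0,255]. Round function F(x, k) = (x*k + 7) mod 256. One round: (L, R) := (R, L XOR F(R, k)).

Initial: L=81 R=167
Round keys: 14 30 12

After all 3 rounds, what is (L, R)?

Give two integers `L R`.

Round 1 (k=14): L=167 R=120
Round 2 (k=30): L=120 R=176
Round 3 (k=12): L=176 R=63

Answer: 176 63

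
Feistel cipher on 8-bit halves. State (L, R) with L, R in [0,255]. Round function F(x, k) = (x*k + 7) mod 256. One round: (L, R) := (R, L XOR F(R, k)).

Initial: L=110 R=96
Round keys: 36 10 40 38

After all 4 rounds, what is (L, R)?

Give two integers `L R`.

Answer: 198 42

Derivation:
Round 1 (k=36): L=96 R=233
Round 2 (k=10): L=233 R=65
Round 3 (k=40): L=65 R=198
Round 4 (k=38): L=198 R=42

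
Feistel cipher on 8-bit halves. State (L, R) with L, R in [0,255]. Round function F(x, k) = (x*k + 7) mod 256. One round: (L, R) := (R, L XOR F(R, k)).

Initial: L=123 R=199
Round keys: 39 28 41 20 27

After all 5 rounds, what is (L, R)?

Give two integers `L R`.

Answer: 155 192

Derivation:
Round 1 (k=39): L=199 R=35
Round 2 (k=28): L=35 R=28
Round 3 (k=41): L=28 R=160
Round 4 (k=20): L=160 R=155
Round 5 (k=27): L=155 R=192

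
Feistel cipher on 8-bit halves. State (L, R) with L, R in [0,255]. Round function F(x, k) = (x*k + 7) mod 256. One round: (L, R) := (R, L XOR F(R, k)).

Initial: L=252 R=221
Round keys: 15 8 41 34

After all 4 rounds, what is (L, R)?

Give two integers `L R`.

Round 1 (k=15): L=221 R=6
Round 2 (k=8): L=6 R=234
Round 3 (k=41): L=234 R=135
Round 4 (k=34): L=135 R=31

Answer: 135 31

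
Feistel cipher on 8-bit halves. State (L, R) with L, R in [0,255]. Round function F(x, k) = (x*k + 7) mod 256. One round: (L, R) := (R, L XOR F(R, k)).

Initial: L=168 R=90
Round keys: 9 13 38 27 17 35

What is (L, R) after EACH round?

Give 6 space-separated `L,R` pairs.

Round 1 (k=9): L=90 R=153
Round 2 (k=13): L=153 R=150
Round 3 (k=38): L=150 R=210
Round 4 (k=27): L=210 R=187
Round 5 (k=17): L=187 R=160
Round 6 (k=35): L=160 R=92

Answer: 90,153 153,150 150,210 210,187 187,160 160,92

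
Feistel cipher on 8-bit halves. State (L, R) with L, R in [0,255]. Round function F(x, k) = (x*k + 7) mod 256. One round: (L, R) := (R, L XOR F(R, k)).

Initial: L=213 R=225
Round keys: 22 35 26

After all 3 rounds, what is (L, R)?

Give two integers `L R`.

Round 1 (k=22): L=225 R=136
Round 2 (k=35): L=136 R=126
Round 3 (k=26): L=126 R=91

Answer: 126 91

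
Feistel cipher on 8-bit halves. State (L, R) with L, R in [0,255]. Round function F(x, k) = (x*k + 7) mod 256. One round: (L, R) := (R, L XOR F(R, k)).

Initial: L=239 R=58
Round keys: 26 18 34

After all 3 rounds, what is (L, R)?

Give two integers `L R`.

Answer: 117 149

Derivation:
Round 1 (k=26): L=58 R=4
Round 2 (k=18): L=4 R=117
Round 3 (k=34): L=117 R=149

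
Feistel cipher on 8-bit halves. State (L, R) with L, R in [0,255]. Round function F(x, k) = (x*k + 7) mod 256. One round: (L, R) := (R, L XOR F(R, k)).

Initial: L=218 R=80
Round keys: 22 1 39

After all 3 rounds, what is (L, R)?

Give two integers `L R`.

Answer: 20 46

Derivation:
Round 1 (k=22): L=80 R=61
Round 2 (k=1): L=61 R=20
Round 3 (k=39): L=20 R=46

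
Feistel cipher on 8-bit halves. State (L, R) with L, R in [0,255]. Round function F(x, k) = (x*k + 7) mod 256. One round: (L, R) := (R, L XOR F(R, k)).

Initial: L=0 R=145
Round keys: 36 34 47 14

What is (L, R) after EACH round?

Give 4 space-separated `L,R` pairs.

Answer: 145,107 107,172 172,240 240,139

Derivation:
Round 1 (k=36): L=145 R=107
Round 2 (k=34): L=107 R=172
Round 3 (k=47): L=172 R=240
Round 4 (k=14): L=240 R=139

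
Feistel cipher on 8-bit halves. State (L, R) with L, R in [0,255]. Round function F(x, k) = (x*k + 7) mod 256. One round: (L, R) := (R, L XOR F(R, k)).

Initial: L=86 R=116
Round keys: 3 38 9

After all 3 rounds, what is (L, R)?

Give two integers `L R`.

Answer: 145 21

Derivation:
Round 1 (k=3): L=116 R=53
Round 2 (k=38): L=53 R=145
Round 3 (k=9): L=145 R=21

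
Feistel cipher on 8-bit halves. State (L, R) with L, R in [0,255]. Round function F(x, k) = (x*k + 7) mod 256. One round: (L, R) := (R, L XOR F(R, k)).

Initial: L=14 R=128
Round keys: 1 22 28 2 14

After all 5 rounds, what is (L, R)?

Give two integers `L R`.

Round 1 (k=1): L=128 R=137
Round 2 (k=22): L=137 R=77
Round 3 (k=28): L=77 R=250
Round 4 (k=2): L=250 R=182
Round 5 (k=14): L=182 R=1

Answer: 182 1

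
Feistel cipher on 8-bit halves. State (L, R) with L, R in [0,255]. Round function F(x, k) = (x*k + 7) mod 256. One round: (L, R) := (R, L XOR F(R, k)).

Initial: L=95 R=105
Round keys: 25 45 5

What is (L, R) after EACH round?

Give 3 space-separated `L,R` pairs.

Answer: 105,23 23,123 123,121

Derivation:
Round 1 (k=25): L=105 R=23
Round 2 (k=45): L=23 R=123
Round 3 (k=5): L=123 R=121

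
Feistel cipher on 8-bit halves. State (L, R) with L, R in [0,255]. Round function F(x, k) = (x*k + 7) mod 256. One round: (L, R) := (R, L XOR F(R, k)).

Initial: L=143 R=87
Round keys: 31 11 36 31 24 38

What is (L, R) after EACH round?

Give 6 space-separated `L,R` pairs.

Round 1 (k=31): L=87 R=31
Round 2 (k=11): L=31 R=11
Round 3 (k=36): L=11 R=140
Round 4 (k=31): L=140 R=240
Round 5 (k=24): L=240 R=11
Round 6 (k=38): L=11 R=89

Answer: 87,31 31,11 11,140 140,240 240,11 11,89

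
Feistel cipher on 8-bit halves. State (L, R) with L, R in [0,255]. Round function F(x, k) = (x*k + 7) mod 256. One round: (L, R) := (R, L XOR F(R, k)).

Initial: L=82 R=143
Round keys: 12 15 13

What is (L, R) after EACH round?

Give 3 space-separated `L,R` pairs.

Round 1 (k=12): L=143 R=233
Round 2 (k=15): L=233 R=33
Round 3 (k=13): L=33 R=93

Answer: 143,233 233,33 33,93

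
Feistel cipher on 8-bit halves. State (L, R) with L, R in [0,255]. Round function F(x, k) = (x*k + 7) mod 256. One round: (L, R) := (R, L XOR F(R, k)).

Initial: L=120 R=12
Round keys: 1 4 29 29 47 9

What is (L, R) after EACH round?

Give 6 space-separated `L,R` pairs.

Answer: 12,107 107,191 191,193 193,91 91,125 125,55

Derivation:
Round 1 (k=1): L=12 R=107
Round 2 (k=4): L=107 R=191
Round 3 (k=29): L=191 R=193
Round 4 (k=29): L=193 R=91
Round 5 (k=47): L=91 R=125
Round 6 (k=9): L=125 R=55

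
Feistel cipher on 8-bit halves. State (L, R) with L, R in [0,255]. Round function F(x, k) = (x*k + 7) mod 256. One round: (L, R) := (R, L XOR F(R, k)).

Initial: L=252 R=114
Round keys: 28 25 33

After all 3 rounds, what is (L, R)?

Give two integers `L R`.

Round 1 (k=28): L=114 R=131
Round 2 (k=25): L=131 R=160
Round 3 (k=33): L=160 R=36

Answer: 160 36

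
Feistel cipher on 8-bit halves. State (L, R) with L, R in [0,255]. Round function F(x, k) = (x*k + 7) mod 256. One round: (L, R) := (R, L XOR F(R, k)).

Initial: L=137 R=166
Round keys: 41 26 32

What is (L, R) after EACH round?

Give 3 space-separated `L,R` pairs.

Answer: 166,20 20,169 169,51

Derivation:
Round 1 (k=41): L=166 R=20
Round 2 (k=26): L=20 R=169
Round 3 (k=32): L=169 R=51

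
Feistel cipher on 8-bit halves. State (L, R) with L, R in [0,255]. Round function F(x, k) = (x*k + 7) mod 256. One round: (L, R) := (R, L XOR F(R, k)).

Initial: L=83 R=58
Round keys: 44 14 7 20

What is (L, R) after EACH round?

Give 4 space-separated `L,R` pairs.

Answer: 58,172 172,85 85,246 246,106

Derivation:
Round 1 (k=44): L=58 R=172
Round 2 (k=14): L=172 R=85
Round 3 (k=7): L=85 R=246
Round 4 (k=20): L=246 R=106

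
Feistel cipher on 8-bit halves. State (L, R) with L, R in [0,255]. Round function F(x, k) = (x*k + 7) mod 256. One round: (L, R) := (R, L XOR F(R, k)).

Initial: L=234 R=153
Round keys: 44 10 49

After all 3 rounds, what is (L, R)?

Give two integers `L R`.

Round 1 (k=44): L=153 R=185
Round 2 (k=10): L=185 R=216
Round 3 (k=49): L=216 R=230

Answer: 216 230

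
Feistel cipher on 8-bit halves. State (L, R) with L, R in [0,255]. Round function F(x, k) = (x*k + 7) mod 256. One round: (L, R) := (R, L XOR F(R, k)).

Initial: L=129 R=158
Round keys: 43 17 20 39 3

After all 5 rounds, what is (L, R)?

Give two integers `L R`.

Round 1 (k=43): L=158 R=16
Round 2 (k=17): L=16 R=137
Round 3 (k=20): L=137 R=171
Round 4 (k=39): L=171 R=157
Round 5 (k=3): L=157 R=117

Answer: 157 117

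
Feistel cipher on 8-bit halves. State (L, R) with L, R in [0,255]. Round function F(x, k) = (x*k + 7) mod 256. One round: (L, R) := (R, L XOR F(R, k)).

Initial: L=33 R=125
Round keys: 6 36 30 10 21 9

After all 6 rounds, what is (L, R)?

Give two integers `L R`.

Round 1 (k=6): L=125 R=212
Round 2 (k=36): L=212 R=170
Round 3 (k=30): L=170 R=39
Round 4 (k=10): L=39 R=39
Round 5 (k=21): L=39 R=29
Round 6 (k=9): L=29 R=43

Answer: 29 43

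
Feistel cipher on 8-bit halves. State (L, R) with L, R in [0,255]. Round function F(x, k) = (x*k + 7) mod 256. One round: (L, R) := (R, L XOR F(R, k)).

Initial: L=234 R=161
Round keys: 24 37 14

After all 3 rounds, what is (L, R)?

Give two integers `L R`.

Answer: 209 128

Derivation:
Round 1 (k=24): L=161 R=245
Round 2 (k=37): L=245 R=209
Round 3 (k=14): L=209 R=128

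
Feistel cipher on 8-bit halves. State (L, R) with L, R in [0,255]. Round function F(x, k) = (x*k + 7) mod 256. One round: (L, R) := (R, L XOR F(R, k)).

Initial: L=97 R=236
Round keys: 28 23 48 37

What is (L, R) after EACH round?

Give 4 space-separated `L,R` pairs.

Round 1 (k=28): L=236 R=182
Round 2 (k=23): L=182 R=141
Round 3 (k=48): L=141 R=193
Round 4 (k=37): L=193 R=97

Answer: 236,182 182,141 141,193 193,97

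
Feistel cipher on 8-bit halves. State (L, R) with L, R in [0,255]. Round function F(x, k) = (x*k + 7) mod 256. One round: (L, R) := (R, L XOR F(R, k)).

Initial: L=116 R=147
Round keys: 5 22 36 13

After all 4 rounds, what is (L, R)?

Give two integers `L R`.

Answer: 149 152

Derivation:
Round 1 (k=5): L=147 R=146
Round 2 (k=22): L=146 R=0
Round 3 (k=36): L=0 R=149
Round 4 (k=13): L=149 R=152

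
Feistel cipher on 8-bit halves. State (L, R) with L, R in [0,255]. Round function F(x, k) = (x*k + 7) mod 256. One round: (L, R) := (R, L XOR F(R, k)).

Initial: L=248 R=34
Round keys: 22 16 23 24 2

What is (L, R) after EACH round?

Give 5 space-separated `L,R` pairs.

Round 1 (k=22): L=34 R=11
Round 2 (k=16): L=11 R=149
Round 3 (k=23): L=149 R=97
Round 4 (k=24): L=97 R=138
Round 5 (k=2): L=138 R=122

Answer: 34,11 11,149 149,97 97,138 138,122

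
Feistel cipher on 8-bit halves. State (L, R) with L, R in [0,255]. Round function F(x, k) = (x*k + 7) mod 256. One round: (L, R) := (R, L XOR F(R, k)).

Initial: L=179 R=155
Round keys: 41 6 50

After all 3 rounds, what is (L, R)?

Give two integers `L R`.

Round 1 (k=41): L=155 R=105
Round 2 (k=6): L=105 R=230
Round 3 (k=50): L=230 R=154

Answer: 230 154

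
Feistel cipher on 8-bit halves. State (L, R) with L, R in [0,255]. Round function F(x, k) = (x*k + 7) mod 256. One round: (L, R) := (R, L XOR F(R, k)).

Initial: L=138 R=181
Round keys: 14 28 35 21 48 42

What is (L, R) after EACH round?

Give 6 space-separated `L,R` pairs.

Answer: 181,103 103,254 254,166 166,91 91,177 177,74

Derivation:
Round 1 (k=14): L=181 R=103
Round 2 (k=28): L=103 R=254
Round 3 (k=35): L=254 R=166
Round 4 (k=21): L=166 R=91
Round 5 (k=48): L=91 R=177
Round 6 (k=42): L=177 R=74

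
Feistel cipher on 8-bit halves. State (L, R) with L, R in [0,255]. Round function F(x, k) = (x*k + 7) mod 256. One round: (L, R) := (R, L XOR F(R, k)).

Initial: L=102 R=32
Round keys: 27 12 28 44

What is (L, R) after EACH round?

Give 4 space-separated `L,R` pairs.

Answer: 32,1 1,51 51,154 154,76

Derivation:
Round 1 (k=27): L=32 R=1
Round 2 (k=12): L=1 R=51
Round 3 (k=28): L=51 R=154
Round 4 (k=44): L=154 R=76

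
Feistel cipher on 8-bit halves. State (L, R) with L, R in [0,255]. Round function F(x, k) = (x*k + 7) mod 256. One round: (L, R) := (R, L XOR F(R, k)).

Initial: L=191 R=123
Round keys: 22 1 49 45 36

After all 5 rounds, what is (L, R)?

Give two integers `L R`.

Round 1 (k=22): L=123 R=38
Round 2 (k=1): L=38 R=86
Round 3 (k=49): L=86 R=91
Round 4 (k=45): L=91 R=80
Round 5 (k=36): L=80 R=28

Answer: 80 28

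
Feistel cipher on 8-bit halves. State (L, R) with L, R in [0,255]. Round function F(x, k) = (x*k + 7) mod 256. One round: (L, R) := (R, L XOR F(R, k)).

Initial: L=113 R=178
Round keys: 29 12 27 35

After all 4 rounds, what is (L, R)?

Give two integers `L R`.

Answer: 94 84

Derivation:
Round 1 (k=29): L=178 R=64
Round 2 (k=12): L=64 R=181
Round 3 (k=27): L=181 R=94
Round 4 (k=35): L=94 R=84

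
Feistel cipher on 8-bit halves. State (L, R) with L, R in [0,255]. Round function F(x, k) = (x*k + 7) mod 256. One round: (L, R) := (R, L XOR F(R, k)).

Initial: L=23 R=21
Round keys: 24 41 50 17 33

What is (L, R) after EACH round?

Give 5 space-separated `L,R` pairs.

Answer: 21,232 232,58 58,179 179,208 208,100

Derivation:
Round 1 (k=24): L=21 R=232
Round 2 (k=41): L=232 R=58
Round 3 (k=50): L=58 R=179
Round 4 (k=17): L=179 R=208
Round 5 (k=33): L=208 R=100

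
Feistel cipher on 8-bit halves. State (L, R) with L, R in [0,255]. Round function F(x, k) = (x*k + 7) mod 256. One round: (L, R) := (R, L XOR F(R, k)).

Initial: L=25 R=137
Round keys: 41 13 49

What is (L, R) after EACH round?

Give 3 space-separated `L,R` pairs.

Round 1 (k=41): L=137 R=225
Round 2 (k=13): L=225 R=253
Round 3 (k=49): L=253 R=149

Answer: 137,225 225,253 253,149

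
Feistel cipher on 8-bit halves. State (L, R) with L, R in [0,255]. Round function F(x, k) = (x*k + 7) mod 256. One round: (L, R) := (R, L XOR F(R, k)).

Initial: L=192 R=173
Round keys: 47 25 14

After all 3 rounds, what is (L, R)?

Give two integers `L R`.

Round 1 (k=47): L=173 R=10
Round 2 (k=25): L=10 R=172
Round 3 (k=14): L=172 R=101

Answer: 172 101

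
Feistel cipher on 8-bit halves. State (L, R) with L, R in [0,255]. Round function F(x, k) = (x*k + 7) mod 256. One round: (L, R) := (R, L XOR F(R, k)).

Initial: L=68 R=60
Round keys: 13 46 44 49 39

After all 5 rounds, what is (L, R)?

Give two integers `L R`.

Answer: 46 253

Derivation:
Round 1 (k=13): L=60 R=87
Round 2 (k=46): L=87 R=149
Round 3 (k=44): L=149 R=244
Round 4 (k=49): L=244 R=46
Round 5 (k=39): L=46 R=253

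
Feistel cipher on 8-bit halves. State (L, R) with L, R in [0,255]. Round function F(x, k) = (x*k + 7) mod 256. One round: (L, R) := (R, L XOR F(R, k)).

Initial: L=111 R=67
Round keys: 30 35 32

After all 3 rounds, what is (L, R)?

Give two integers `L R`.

Round 1 (k=30): L=67 R=142
Round 2 (k=35): L=142 R=50
Round 3 (k=32): L=50 R=201

Answer: 50 201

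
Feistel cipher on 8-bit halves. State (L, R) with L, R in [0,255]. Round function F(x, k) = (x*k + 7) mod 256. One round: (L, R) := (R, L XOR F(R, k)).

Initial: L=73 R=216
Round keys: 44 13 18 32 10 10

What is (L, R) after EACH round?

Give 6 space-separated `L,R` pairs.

Answer: 216,110 110,69 69,143 143,162 162,212 212,237

Derivation:
Round 1 (k=44): L=216 R=110
Round 2 (k=13): L=110 R=69
Round 3 (k=18): L=69 R=143
Round 4 (k=32): L=143 R=162
Round 5 (k=10): L=162 R=212
Round 6 (k=10): L=212 R=237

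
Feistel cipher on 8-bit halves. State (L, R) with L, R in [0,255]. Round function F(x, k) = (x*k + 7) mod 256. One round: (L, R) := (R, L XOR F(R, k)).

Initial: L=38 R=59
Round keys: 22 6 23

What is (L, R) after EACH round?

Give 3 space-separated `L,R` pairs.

Answer: 59,63 63,186 186,130

Derivation:
Round 1 (k=22): L=59 R=63
Round 2 (k=6): L=63 R=186
Round 3 (k=23): L=186 R=130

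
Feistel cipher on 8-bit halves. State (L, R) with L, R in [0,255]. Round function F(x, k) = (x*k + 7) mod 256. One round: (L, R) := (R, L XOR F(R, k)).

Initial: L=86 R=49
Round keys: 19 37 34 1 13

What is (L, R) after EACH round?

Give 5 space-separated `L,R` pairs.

Round 1 (k=19): L=49 R=252
Round 2 (k=37): L=252 R=66
Round 3 (k=34): L=66 R=55
Round 4 (k=1): L=55 R=124
Round 5 (k=13): L=124 R=100

Answer: 49,252 252,66 66,55 55,124 124,100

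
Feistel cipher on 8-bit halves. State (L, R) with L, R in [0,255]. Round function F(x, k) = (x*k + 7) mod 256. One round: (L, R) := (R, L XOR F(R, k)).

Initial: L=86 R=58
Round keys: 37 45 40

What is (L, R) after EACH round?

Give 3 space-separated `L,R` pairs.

Round 1 (k=37): L=58 R=63
Round 2 (k=45): L=63 R=32
Round 3 (k=40): L=32 R=56

Answer: 58,63 63,32 32,56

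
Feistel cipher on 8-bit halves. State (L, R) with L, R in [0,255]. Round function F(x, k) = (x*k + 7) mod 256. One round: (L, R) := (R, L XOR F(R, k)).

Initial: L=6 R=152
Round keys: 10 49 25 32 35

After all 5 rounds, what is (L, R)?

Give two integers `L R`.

Round 1 (k=10): L=152 R=241
Round 2 (k=49): L=241 R=176
Round 3 (k=25): L=176 R=198
Round 4 (k=32): L=198 R=119
Round 5 (k=35): L=119 R=138

Answer: 119 138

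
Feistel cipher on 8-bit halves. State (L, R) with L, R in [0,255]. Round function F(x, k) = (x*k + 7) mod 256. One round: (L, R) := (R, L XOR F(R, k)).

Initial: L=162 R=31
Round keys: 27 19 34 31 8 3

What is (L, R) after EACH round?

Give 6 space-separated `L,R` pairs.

Round 1 (k=27): L=31 R=238
Round 2 (k=19): L=238 R=174
Round 3 (k=34): L=174 R=205
Round 4 (k=31): L=205 R=116
Round 5 (k=8): L=116 R=106
Round 6 (k=3): L=106 R=49

Answer: 31,238 238,174 174,205 205,116 116,106 106,49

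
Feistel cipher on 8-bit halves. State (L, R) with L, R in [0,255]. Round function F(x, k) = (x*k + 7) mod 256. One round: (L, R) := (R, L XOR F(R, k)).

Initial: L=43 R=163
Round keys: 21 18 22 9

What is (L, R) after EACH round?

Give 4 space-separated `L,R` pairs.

Answer: 163,77 77,210 210,94 94,135

Derivation:
Round 1 (k=21): L=163 R=77
Round 2 (k=18): L=77 R=210
Round 3 (k=22): L=210 R=94
Round 4 (k=9): L=94 R=135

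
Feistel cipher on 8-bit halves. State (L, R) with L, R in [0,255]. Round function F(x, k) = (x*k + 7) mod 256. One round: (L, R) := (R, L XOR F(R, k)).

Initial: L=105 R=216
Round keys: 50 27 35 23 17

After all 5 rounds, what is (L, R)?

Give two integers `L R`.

Answer: 130 85

Derivation:
Round 1 (k=50): L=216 R=94
Round 2 (k=27): L=94 R=41
Round 3 (k=35): L=41 R=252
Round 4 (k=23): L=252 R=130
Round 5 (k=17): L=130 R=85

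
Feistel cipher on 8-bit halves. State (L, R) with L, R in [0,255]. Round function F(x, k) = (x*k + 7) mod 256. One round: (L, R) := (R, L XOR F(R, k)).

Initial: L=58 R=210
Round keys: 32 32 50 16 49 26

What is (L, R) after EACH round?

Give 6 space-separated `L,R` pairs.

Round 1 (k=32): L=210 R=125
Round 2 (k=32): L=125 R=117
Round 3 (k=50): L=117 R=156
Round 4 (k=16): L=156 R=178
Round 5 (k=49): L=178 R=133
Round 6 (k=26): L=133 R=59

Answer: 210,125 125,117 117,156 156,178 178,133 133,59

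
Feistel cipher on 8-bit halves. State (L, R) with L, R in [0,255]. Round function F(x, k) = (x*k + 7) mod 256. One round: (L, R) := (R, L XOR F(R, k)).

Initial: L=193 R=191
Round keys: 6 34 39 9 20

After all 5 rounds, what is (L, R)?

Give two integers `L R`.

Answer: 118 240

Derivation:
Round 1 (k=6): L=191 R=64
Round 2 (k=34): L=64 R=56
Round 3 (k=39): L=56 R=207
Round 4 (k=9): L=207 R=118
Round 5 (k=20): L=118 R=240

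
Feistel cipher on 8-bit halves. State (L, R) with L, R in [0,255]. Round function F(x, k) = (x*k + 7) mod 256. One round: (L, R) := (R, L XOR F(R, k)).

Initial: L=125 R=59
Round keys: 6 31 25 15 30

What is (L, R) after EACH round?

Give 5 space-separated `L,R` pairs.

Answer: 59,20 20,72 72,27 27,212 212,196

Derivation:
Round 1 (k=6): L=59 R=20
Round 2 (k=31): L=20 R=72
Round 3 (k=25): L=72 R=27
Round 4 (k=15): L=27 R=212
Round 5 (k=30): L=212 R=196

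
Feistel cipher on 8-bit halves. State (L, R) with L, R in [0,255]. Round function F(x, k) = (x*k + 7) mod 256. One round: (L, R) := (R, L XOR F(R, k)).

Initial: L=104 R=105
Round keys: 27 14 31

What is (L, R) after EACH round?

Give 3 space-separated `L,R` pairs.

Round 1 (k=27): L=105 R=114
Round 2 (k=14): L=114 R=42
Round 3 (k=31): L=42 R=111

Answer: 105,114 114,42 42,111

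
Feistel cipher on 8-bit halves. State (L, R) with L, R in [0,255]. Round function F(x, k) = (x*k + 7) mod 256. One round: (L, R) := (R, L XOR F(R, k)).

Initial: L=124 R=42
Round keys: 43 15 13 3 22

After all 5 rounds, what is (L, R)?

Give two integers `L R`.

Answer: 249 63

Derivation:
Round 1 (k=43): L=42 R=105
Round 2 (k=15): L=105 R=4
Round 3 (k=13): L=4 R=82
Round 4 (k=3): L=82 R=249
Round 5 (k=22): L=249 R=63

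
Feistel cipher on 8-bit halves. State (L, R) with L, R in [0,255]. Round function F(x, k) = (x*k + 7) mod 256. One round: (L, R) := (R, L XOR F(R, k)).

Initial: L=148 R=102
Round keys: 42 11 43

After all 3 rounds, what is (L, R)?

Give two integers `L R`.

Answer: 162 106

Derivation:
Round 1 (k=42): L=102 R=87
Round 2 (k=11): L=87 R=162
Round 3 (k=43): L=162 R=106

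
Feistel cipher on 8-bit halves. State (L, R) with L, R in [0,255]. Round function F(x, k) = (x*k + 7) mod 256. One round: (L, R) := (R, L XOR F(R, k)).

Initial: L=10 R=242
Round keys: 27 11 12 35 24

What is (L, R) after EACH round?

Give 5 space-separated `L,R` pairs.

Round 1 (k=27): L=242 R=135
Round 2 (k=11): L=135 R=38
Round 3 (k=12): L=38 R=72
Round 4 (k=35): L=72 R=249
Round 5 (k=24): L=249 R=23

Answer: 242,135 135,38 38,72 72,249 249,23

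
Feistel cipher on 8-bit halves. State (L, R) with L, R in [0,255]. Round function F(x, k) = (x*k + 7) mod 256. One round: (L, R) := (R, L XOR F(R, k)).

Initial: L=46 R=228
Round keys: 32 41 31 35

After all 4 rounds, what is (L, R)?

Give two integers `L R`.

Answer: 34 81

Derivation:
Round 1 (k=32): L=228 R=169
Round 2 (k=41): L=169 R=252
Round 3 (k=31): L=252 R=34
Round 4 (k=35): L=34 R=81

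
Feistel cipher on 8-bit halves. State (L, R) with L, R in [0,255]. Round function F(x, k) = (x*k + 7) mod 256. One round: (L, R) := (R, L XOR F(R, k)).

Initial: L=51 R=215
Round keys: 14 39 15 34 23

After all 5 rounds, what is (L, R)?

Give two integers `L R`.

Answer: 255 215

Derivation:
Round 1 (k=14): L=215 R=250
Round 2 (k=39): L=250 R=202
Round 3 (k=15): L=202 R=39
Round 4 (k=34): L=39 R=255
Round 5 (k=23): L=255 R=215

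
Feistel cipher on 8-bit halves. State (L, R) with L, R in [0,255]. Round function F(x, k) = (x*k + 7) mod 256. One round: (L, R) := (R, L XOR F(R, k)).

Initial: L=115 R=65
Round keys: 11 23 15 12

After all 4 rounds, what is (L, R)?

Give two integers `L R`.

Answer: 25 12

Derivation:
Round 1 (k=11): L=65 R=161
Round 2 (k=23): L=161 R=63
Round 3 (k=15): L=63 R=25
Round 4 (k=12): L=25 R=12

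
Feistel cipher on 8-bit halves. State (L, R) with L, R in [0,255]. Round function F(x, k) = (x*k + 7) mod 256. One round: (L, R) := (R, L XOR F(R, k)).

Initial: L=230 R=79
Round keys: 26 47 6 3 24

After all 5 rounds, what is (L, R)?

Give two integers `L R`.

Answer: 126 101

Derivation:
Round 1 (k=26): L=79 R=235
Round 2 (k=47): L=235 R=99
Round 3 (k=6): L=99 R=178
Round 4 (k=3): L=178 R=126
Round 5 (k=24): L=126 R=101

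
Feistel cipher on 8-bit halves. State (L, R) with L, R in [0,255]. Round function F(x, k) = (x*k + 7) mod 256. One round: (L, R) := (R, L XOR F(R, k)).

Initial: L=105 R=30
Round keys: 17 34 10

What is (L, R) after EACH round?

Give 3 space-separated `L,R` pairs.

Answer: 30,108 108,65 65,253

Derivation:
Round 1 (k=17): L=30 R=108
Round 2 (k=34): L=108 R=65
Round 3 (k=10): L=65 R=253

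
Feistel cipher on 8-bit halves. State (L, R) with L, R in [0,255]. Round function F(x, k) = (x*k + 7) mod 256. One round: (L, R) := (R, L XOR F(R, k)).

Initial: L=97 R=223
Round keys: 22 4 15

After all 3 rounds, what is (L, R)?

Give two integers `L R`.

Answer: 152 191

Derivation:
Round 1 (k=22): L=223 R=80
Round 2 (k=4): L=80 R=152
Round 3 (k=15): L=152 R=191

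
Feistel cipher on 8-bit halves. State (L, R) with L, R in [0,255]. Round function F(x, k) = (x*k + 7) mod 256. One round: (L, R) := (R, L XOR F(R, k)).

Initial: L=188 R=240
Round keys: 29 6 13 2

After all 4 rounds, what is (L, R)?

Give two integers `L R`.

Round 1 (k=29): L=240 R=139
Round 2 (k=6): L=139 R=185
Round 3 (k=13): L=185 R=231
Round 4 (k=2): L=231 R=108

Answer: 231 108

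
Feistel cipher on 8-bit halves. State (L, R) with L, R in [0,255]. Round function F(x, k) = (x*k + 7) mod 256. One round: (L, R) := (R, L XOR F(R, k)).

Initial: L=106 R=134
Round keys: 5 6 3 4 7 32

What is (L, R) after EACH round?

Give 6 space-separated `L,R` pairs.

Round 1 (k=5): L=134 R=207
Round 2 (k=6): L=207 R=103
Round 3 (k=3): L=103 R=243
Round 4 (k=4): L=243 R=180
Round 5 (k=7): L=180 R=0
Round 6 (k=32): L=0 R=179

Answer: 134,207 207,103 103,243 243,180 180,0 0,179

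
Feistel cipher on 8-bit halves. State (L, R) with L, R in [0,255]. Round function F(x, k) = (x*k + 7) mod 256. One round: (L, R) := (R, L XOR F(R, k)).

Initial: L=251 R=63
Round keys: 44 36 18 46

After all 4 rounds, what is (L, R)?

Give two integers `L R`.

Round 1 (k=44): L=63 R=32
Round 2 (k=36): L=32 R=184
Round 3 (k=18): L=184 R=215
Round 4 (k=46): L=215 R=17

Answer: 215 17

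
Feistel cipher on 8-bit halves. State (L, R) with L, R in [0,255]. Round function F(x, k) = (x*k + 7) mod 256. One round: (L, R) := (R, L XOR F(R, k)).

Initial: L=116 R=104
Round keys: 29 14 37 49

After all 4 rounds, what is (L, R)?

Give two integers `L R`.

Round 1 (k=29): L=104 R=187
Round 2 (k=14): L=187 R=41
Round 3 (k=37): L=41 R=79
Round 4 (k=49): L=79 R=15

Answer: 79 15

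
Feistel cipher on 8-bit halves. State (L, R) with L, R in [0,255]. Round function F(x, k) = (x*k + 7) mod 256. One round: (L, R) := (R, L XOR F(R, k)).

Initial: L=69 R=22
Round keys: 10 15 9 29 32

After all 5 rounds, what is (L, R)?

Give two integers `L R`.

Answer: 160 55

Derivation:
Round 1 (k=10): L=22 R=166
Round 2 (k=15): L=166 R=215
Round 3 (k=9): L=215 R=48
Round 4 (k=29): L=48 R=160
Round 5 (k=32): L=160 R=55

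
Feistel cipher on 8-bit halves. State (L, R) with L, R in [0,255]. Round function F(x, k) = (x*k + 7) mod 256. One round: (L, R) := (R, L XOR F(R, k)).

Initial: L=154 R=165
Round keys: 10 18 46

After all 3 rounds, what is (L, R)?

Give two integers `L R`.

Answer: 88 52

Derivation:
Round 1 (k=10): L=165 R=227
Round 2 (k=18): L=227 R=88
Round 3 (k=46): L=88 R=52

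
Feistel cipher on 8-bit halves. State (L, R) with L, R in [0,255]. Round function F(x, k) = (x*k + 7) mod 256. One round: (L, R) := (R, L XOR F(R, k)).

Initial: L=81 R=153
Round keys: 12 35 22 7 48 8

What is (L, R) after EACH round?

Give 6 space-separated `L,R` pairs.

Round 1 (k=12): L=153 R=98
Round 2 (k=35): L=98 R=244
Round 3 (k=22): L=244 R=157
Round 4 (k=7): L=157 R=166
Round 5 (k=48): L=166 R=186
Round 6 (k=8): L=186 R=113

Answer: 153,98 98,244 244,157 157,166 166,186 186,113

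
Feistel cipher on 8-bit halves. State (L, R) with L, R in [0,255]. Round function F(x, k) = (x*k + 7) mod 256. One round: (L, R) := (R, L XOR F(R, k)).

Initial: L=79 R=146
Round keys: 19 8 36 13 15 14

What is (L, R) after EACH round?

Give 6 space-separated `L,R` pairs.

Answer: 146,146 146,5 5,41 41,25 25,87 87,208

Derivation:
Round 1 (k=19): L=146 R=146
Round 2 (k=8): L=146 R=5
Round 3 (k=36): L=5 R=41
Round 4 (k=13): L=41 R=25
Round 5 (k=15): L=25 R=87
Round 6 (k=14): L=87 R=208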